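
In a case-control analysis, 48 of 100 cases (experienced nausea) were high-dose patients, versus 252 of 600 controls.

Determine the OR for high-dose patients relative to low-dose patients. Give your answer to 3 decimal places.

OR = (48 × 348) / (252 × 52) = 16704/13104 ≈ 1.275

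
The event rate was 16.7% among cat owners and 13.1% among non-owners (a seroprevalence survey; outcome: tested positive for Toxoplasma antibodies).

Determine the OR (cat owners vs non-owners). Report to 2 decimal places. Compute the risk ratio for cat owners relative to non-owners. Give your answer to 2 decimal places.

odds, cat owners = 0.1670/0.8330 = 0.2005
odds, non-owners = 0.1310/0.8690 = 0.1507
OR = 0.2005 / 0.1507 = 1.33
RR = 0.1670 / 0.1310 = 1.27

OR = 1.33; RR = 1.27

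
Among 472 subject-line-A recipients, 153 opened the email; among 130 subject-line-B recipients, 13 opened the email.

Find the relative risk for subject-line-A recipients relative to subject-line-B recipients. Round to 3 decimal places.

risk, subject-line-A recipients = 153/472 = 0.3242
risk, subject-line-B recipients = 13/130 = 0.1000
RR = 0.3242 / 0.1000 = 3.242

RR: 3.242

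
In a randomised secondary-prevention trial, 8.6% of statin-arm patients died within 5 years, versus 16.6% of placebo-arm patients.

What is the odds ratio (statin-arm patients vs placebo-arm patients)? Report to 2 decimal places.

odds, statin-arm patients = 0.0860/0.9140 = 0.0941
odds, placebo-arm patients = 0.1660/0.8340 = 0.1990
OR = 0.0941 / 0.1990 = 0.47

0.47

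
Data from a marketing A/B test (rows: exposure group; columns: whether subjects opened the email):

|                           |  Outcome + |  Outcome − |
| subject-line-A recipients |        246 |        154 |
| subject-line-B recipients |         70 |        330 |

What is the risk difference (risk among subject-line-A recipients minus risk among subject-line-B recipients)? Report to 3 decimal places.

RD = 0.440

risk, subject-line-A recipients = 246/400 = 0.6150
risk, subject-line-B recipients = 70/400 = 0.1750
risk difference = 0.6150 − 0.1750 = 0.440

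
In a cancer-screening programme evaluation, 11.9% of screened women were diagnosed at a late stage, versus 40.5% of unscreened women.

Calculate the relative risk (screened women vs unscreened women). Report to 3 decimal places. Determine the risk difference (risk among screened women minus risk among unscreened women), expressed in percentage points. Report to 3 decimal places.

RR = 0.1190 / 0.4050 = 0.294
risk difference = 0.1190 − 0.4050 = -0.2860 → -28.600 percentage points

RR = 0.294; RD = -28.600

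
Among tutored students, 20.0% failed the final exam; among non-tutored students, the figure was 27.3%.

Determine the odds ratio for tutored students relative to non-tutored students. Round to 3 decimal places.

odds, tutored students = 0.2000/0.8000 = 0.2500
odds, non-tutored students = 0.2730/0.7270 = 0.3755
OR = 0.2500 / 0.3755 = 0.666

0.666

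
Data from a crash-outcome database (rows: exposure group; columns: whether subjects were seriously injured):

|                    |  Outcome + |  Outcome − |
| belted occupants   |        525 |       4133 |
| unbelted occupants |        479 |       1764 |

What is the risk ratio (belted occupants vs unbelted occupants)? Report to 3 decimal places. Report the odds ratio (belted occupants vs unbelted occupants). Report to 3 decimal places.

RR = 0.528; OR = 0.468

risk, belted occupants = 525/4658 = 0.1127
risk, unbelted occupants = 479/2243 = 0.2136
RR = 0.1127 / 0.2136 = 0.528
OR = (525 × 1764) / (4133 × 479) = 926100/1979707 ≈ 0.468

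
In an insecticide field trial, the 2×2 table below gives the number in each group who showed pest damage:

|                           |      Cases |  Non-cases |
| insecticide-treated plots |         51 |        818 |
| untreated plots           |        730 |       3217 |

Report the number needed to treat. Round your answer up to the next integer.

risk, insecticide-treated plots = 51/869 = 0.058688
risk, untreated plots = 730/3947 = 0.184951
absolute risk difference = 0.126262
1 / 0.126262 = 7.920 → round up → 8

NNT ≈ 8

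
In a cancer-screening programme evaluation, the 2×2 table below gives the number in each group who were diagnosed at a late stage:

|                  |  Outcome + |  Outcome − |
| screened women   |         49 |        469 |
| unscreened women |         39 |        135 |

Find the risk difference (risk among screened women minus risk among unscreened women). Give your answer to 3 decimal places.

risk, screened women = 49/518 = 0.0946
risk, unscreened women = 39/174 = 0.2241
risk difference = 0.0946 − 0.2241 = -0.130

RD ≈ -0.130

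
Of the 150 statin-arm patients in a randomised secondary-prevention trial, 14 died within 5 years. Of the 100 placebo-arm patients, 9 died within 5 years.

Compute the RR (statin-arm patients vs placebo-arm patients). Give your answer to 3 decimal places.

risk, statin-arm patients = 14/150 = 0.0933
risk, placebo-arm patients = 9/100 = 0.0900
RR = 0.0933 / 0.0900 = 1.037

RR = 1.037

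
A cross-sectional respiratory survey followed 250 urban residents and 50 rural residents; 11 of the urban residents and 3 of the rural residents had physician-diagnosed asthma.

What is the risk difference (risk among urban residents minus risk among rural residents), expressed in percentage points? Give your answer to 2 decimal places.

risk, urban residents = 11/250 = 0.04400
risk, rural residents = 3/50 = 0.06000
risk difference = 0.04400 − 0.06000 = -0.01600 → -1.60 percentage points

RD = -1.60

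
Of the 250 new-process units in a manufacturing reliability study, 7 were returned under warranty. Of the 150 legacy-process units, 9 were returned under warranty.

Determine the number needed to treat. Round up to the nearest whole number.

32

risk, new-process units = 7/250 = 0.028000
risk, legacy-process units = 9/150 = 0.060000
absolute risk difference = 0.032000
1 / 0.032000 = 31.250 → round up → 32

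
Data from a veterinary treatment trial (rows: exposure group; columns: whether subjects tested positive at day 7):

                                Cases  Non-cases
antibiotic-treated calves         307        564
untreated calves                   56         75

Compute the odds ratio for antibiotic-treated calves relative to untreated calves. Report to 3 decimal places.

odds, antibiotic-treated calves = 307/564 = 0.5443
odds, untreated calves = 56/75 = 0.7467
OR = 0.5443 / 0.7467 = 0.729

0.729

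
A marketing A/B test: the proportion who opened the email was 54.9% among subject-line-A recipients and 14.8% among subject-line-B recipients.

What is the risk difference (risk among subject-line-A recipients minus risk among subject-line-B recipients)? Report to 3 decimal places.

risk difference = 0.5490 − 0.1480 = 0.401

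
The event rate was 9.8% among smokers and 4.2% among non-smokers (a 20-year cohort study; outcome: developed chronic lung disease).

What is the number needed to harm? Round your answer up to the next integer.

absolute risk difference = 0.056000
1 / 0.056000 = 17.857 → round up → 18

NNH = 18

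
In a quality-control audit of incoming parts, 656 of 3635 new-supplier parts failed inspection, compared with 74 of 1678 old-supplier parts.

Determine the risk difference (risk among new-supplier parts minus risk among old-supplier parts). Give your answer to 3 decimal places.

risk, new-supplier parts = 656/3635 = 0.18047
risk, old-supplier parts = 74/1678 = 0.04410
risk difference = 0.18047 − 0.04410 = 0.136

RD: 0.136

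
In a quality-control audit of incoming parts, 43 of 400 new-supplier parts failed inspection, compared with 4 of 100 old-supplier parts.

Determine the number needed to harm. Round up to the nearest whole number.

risk, new-supplier parts = 43/400 = 0.107500
risk, old-supplier parts = 4/100 = 0.040000
absolute risk difference = 0.067500
1 / 0.067500 = 14.815 → round up → 15

NNH = 15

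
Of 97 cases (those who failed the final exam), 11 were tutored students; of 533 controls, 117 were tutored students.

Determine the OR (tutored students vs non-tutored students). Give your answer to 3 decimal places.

odds, tutored students = 11/117 = 0.0940
odds, non-tutored students = 86/416 = 0.2067
OR = 0.0940 / 0.2067 = 0.455

0.455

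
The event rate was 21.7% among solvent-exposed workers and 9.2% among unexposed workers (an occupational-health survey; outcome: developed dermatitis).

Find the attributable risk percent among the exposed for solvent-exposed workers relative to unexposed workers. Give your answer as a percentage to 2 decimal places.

AR% = (0.2170 − 0.0920) / 0.2170 = 0.5760 → 57.60%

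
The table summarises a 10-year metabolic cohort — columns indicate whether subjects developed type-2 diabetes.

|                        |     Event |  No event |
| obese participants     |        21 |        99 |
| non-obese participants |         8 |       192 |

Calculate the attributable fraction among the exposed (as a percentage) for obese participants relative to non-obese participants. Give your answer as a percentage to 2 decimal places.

risk, obese participants = 21/120 = 0.17500
risk, non-obese participants = 8/200 = 0.04000
AR% = (0.17500 − 0.04000) / 0.17500 = 0.7714 → 77.14%

77.14%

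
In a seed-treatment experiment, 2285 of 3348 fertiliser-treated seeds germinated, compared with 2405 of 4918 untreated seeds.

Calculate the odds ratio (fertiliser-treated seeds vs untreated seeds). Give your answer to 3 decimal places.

OR ≈ 2.246

odds, fertiliser-treated seeds = 2285/1063 = 2.1496
odds, untreated seeds = 2405/2513 = 0.9570
OR = 2.1496 / 0.9570 = 2.246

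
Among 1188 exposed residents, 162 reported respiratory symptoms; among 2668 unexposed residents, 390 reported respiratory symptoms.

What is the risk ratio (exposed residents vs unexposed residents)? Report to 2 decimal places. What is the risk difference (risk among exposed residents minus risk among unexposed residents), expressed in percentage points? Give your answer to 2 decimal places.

RR = 0.93; RD = -0.98

risk, exposed residents = 162/1188 = 0.1364
risk, unexposed residents = 390/2668 = 0.1462
RR = 0.1364 / 0.1462 = 0.93
risk difference = 0.1364 − 0.1462 = -0.0098 → -0.98 percentage points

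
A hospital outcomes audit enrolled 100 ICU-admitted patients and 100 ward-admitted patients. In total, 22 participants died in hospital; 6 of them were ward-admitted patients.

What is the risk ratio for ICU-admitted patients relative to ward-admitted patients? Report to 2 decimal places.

ICU-admitted patients with the outcome: 22 − 6 = 16
ICU-admitted patients without the outcome: 100 − 16 = 84
ward-admitted patients without the outcome: 100 − 6 = 94
risk, ICU-admitted patients = 16/100 = 0.1600
risk, ward-admitted patients = 6/100 = 0.0600
RR = 0.1600 / 0.0600 = 2.67

2.67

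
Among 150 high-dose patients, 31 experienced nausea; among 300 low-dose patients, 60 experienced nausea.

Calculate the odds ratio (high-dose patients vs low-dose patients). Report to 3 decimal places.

odds, high-dose patients = 31/119 = 0.2605
odds, low-dose patients = 60/240 = 0.2500
OR = 0.2605 / 0.2500 = 1.042

1.042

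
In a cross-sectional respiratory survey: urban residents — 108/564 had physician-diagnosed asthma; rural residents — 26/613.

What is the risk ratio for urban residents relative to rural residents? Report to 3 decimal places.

RR = 4.515

risk, urban residents = 108/564 = 0.19149
risk, rural residents = 26/613 = 0.04241
RR = 0.19149 / 0.04241 = 4.515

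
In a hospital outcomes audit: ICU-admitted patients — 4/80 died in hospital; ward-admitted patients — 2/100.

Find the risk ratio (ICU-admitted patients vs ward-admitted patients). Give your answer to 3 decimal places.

RR ≈ 2.500

risk, ICU-admitted patients = 4/80 = 0.05000
risk, ward-admitted patients = 2/100 = 0.02000
RR = 0.05000 / 0.02000 = 2.500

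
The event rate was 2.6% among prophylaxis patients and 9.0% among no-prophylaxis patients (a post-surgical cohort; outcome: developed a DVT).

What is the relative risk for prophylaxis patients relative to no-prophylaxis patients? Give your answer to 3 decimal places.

RR = 0.02600 / 0.09000 = 0.289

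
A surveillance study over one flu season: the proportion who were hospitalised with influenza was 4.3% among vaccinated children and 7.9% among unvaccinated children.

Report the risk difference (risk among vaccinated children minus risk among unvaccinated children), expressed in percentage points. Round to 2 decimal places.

-3.60

risk difference = 0.04300 − 0.07900 = -0.03600 → -3.60 percentage points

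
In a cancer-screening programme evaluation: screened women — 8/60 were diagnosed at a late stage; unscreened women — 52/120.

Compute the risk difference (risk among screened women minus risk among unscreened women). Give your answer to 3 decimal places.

RD: -0.300

risk, screened women = 8/60 = 0.1333
risk, unscreened women = 52/120 = 0.4333
risk difference = 0.1333 − 0.4333 = -0.300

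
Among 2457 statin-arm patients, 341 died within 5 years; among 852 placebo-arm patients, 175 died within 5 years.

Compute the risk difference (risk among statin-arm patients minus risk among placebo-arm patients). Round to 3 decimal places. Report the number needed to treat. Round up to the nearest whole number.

RD = -0.067; NNT = 16

risk, statin-arm patients = 341/2457 = 0.1388
risk, placebo-arm patients = 175/852 = 0.2054
risk difference = 0.1388 − 0.2054 = -0.067
absolute risk difference = 0.066612
1 / 0.066612 = 15.012 → round up → 16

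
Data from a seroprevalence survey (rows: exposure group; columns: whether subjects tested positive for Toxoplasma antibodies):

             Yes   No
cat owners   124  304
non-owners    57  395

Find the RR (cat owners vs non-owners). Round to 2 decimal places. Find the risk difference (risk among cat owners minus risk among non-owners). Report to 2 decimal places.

risk, cat owners = 124/428 = 0.2897
risk, non-owners = 57/452 = 0.1261
RR = 0.2897 / 0.1261 = 2.30
risk difference = 0.2897 − 0.1261 = 0.16

RR = 2.30; RD = 0.16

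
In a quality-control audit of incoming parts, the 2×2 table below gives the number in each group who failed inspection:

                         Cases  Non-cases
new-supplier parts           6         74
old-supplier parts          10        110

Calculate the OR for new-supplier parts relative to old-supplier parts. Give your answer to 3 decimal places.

OR = (6 × 110) / (74 × 10) = 660/740 ≈ 0.892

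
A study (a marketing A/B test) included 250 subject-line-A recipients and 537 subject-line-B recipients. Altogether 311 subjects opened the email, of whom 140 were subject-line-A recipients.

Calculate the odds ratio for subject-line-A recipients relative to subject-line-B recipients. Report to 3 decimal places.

OR: 2.724

subject-line-A recipients without the outcome: 250 − 140 = 110
subject-line-B recipients with the outcome: 311 − 140 = 171
subject-line-B recipients without the outcome: 537 − 171 = 366
OR = (140 × 366) / (110 × 171) = 51240/18810 ≈ 2.724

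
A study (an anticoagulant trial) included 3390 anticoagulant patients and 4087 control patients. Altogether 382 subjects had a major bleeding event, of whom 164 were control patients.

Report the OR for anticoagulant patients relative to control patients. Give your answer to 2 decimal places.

OR = 1.64

anticoagulant patients with the outcome: 382 − 164 = 218
anticoagulant patients without the outcome: 3390 − 218 = 3172
control patients without the outcome: 4087 − 164 = 3923
OR = (218 × 3923) / (3172 × 164) = 855214/520208 ≈ 1.64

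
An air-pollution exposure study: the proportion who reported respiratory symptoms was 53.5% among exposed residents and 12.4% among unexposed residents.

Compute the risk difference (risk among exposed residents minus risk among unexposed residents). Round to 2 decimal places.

risk difference = 0.5350 − 0.1240 = 0.41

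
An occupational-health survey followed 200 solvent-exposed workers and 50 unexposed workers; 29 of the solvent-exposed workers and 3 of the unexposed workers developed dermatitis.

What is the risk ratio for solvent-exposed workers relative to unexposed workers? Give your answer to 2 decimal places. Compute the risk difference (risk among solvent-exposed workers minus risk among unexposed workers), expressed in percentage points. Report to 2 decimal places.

RR = 2.42; RD = 8.50

risk, solvent-exposed workers = 29/200 = 0.1450
risk, unexposed workers = 3/50 = 0.0600
RR = 0.1450 / 0.0600 = 2.42
risk difference = 0.1450 − 0.0600 = 0.0850 → 8.50 percentage points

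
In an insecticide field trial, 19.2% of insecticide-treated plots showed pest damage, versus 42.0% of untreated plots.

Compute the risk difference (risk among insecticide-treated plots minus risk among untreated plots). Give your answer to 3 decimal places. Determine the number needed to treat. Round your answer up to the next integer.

RD = -0.228; NNT = 5

risk difference = 0.1920 − 0.4200 = -0.228
absolute risk difference = 0.228000
1 / 0.228000 = 4.386 → round up → 5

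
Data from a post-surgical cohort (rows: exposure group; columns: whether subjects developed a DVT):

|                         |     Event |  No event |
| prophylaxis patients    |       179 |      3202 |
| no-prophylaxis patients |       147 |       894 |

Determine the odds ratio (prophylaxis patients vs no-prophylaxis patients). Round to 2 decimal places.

odds, prophylaxis patients = 179/3202 = 0.0559
odds, no-prophylaxis patients = 147/894 = 0.1644
OR = 0.0559 / 0.1644 = 0.34

OR = 0.34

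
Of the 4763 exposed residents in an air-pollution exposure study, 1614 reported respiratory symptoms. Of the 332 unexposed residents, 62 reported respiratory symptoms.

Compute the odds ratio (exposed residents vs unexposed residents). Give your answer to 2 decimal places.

2.23

odds, exposed residents = 1614/3149 = 0.5125
odds, unexposed residents = 62/270 = 0.2296
OR = 0.5125 / 0.2296 = 2.23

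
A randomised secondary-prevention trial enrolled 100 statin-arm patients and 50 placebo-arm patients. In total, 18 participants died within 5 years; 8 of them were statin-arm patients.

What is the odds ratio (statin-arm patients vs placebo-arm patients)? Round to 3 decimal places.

0.348

statin-arm patients without the outcome: 100 − 8 = 92
placebo-arm patients with the outcome: 18 − 8 = 10
placebo-arm patients without the outcome: 50 − 10 = 40
odds, statin-arm patients = 8/92 = 0.0870
odds, placebo-arm patients = 10/40 = 0.2500
OR = 0.0870 / 0.2500 = 0.348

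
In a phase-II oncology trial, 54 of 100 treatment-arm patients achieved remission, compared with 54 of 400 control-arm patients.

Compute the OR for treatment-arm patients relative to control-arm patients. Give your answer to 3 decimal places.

OR = (54 × 346) / (46 × 54) = 18684/2484 ≈ 7.522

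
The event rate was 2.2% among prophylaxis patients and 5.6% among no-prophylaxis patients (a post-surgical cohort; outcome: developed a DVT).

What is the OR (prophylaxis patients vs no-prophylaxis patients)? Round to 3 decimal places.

odds, prophylaxis patients = 0.02200/0.97800 = 0.02249
odds, no-prophylaxis patients = 0.05600/0.94400 = 0.05932
OR = 0.02249 / 0.05932 = 0.379

OR: 0.379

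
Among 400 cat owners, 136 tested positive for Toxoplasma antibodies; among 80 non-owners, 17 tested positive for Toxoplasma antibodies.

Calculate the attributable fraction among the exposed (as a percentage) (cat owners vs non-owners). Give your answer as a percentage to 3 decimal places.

AR% = 37.500%

risk, cat owners = 136/400 = 0.3400
risk, non-owners = 17/80 = 0.2125
AR% = (0.3400 − 0.2125) / 0.3400 = 0.3750 → 37.500%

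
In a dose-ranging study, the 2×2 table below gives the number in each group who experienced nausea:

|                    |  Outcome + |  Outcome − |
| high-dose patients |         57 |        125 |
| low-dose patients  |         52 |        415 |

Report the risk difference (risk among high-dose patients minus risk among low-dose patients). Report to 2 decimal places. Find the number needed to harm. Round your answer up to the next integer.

risk, high-dose patients = 57/182 = 0.3132
risk, low-dose patients = 52/467 = 0.1113
risk difference = 0.3132 − 0.1113 = 0.20
absolute risk difference = 0.201838
1 / 0.201838 = 4.954 → round up → 5

RD = 0.20; NNH = 5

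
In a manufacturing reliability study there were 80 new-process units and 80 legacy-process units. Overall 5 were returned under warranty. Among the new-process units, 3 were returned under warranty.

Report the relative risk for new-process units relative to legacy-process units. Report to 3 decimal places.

new-process units without the outcome: 80 − 3 = 77
legacy-process units with the outcome: 5 − 3 = 2
legacy-process units without the outcome: 80 − 2 = 78
risk, new-process units = 3/80 = 0.03750
risk, legacy-process units = 2/80 = 0.02500
RR = 0.03750 / 0.02500 = 1.500

RR: 1.500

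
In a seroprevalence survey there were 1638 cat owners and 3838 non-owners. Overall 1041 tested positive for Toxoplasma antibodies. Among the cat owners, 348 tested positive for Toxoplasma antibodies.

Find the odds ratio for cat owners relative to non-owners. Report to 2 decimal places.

cat owners without the outcome: 1638 − 348 = 1290
non-owners with the outcome: 1041 − 348 = 693
non-owners without the outcome: 3838 − 693 = 3145
OR = (348 × 3145) / (1290 × 693) = 1094460/893970 ≈ 1.22

1.22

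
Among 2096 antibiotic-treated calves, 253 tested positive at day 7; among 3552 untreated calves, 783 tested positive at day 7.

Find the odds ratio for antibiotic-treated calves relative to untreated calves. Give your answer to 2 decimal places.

OR = (253 × 2769) / (1843 × 783) = 700557/1443069 ≈ 0.49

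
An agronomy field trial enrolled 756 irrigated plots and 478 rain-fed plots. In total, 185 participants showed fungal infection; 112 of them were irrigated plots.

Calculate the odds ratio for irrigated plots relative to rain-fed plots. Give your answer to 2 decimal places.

OR = 0.96

irrigated plots without the outcome: 756 − 112 = 644
rain-fed plots with the outcome: 185 − 112 = 73
rain-fed plots without the outcome: 478 − 73 = 405
OR = (112 × 405) / (644 × 73) = 45360/47012 ≈ 0.96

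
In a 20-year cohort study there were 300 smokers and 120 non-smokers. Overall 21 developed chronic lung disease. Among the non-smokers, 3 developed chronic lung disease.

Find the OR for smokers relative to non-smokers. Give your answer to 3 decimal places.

OR ≈ 2.489

smokers with the outcome: 21 − 3 = 18
smokers without the outcome: 300 − 18 = 282
non-smokers without the outcome: 120 − 3 = 117
OR = (18 × 117) / (282 × 3) = 2106/846 ≈ 2.489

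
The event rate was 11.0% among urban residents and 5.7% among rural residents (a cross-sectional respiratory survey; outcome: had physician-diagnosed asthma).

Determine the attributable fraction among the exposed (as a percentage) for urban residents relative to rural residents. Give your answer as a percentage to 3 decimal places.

AR% = (0.1100 − 0.0570) / 0.1100 = 0.4818 → 48.182%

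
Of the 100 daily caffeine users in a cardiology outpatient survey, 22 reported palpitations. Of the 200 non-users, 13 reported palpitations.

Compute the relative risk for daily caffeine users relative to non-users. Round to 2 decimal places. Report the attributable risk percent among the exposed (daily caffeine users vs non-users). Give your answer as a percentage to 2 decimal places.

RR = 3.38; AR% = 70.45%

risk, daily caffeine users = 22/100 = 0.2200
risk, non-users = 13/200 = 0.0650
RR = 0.2200 / 0.0650 = 3.38
AR% = (0.2200 − 0.0650) / 0.2200 = 0.7045 → 70.45%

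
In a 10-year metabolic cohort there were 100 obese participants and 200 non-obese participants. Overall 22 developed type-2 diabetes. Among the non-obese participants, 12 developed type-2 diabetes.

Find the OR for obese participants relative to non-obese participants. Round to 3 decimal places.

obese participants with the outcome: 22 − 12 = 10
obese participants without the outcome: 100 − 10 = 90
non-obese participants without the outcome: 200 − 12 = 188
odds, obese participants = 10/90 = 0.1111
odds, non-obese participants = 12/188 = 0.0638
OR = 0.1111 / 0.0638 = 1.741

OR ≈ 1.741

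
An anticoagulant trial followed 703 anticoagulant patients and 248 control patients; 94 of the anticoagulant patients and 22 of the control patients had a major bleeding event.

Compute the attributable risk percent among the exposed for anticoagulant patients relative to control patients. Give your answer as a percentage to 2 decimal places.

risk, anticoagulant patients = 94/703 = 0.1337
risk, control patients = 22/248 = 0.0887
AR% = (0.1337 − 0.0887) / 0.1337 = 0.3366 → 33.66%

AR% = 33.66%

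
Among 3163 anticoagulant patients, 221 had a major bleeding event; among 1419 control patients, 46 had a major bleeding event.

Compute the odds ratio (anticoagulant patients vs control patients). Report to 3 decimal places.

odds, anticoagulant patients = 221/2942 = 0.07512
odds, control patients = 46/1373 = 0.03350
OR = 0.07512 / 0.03350 = 2.242

2.242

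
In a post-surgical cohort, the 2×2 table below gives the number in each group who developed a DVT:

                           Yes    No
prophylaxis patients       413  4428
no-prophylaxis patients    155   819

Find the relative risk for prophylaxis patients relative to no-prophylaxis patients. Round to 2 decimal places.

RR ≈ 0.54

risk, prophylaxis patients = 413/4841 = 0.0853
risk, no-prophylaxis patients = 155/974 = 0.1591
RR = 0.0853 / 0.1591 = 0.54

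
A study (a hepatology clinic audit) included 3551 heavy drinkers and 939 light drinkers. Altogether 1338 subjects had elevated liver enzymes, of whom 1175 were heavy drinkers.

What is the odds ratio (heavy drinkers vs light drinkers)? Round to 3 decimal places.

heavy drinkers without the outcome: 3551 − 1175 = 2376
light drinkers with the outcome: 1338 − 1175 = 163
light drinkers without the outcome: 939 − 163 = 776
odds, heavy drinkers = 1175/2376 = 0.4945
odds, light drinkers = 163/776 = 0.2101
OR = 0.4945 / 0.2101 = 2.354

2.354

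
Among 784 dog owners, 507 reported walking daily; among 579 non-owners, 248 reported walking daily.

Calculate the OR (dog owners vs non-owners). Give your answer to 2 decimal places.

OR: 2.44

odds, dog owners = 507/277 = 1.8303
odds, non-owners = 248/331 = 0.7492
OR = 1.8303 / 0.7492 = 2.44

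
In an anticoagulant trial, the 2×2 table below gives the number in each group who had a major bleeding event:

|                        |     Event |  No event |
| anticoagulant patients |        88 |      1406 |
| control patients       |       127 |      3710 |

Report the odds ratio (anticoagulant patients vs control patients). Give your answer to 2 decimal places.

OR = (88 × 3710) / (1406 × 127) = 326480/178562 ≈ 1.83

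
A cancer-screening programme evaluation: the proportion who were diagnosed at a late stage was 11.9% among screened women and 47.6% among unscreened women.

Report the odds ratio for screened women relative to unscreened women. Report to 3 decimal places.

odds, screened women = 0.1190/0.8810 = 0.1351
odds, unscreened women = 0.4760/0.5240 = 0.9084
OR = 0.1351 / 0.9084 = 0.149

OR: 0.149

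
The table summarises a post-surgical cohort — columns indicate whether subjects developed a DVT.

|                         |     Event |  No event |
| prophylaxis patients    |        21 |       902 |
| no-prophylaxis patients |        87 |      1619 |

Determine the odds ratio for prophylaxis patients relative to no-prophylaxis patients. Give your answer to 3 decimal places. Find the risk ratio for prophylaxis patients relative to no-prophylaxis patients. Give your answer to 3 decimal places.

OR = 0.433; RR = 0.446

OR = (21 × 1619) / (902 × 87) = 33999/78474 ≈ 0.433
risk, prophylaxis patients = 21/923 = 0.02275
risk, no-prophylaxis patients = 87/1706 = 0.05100
RR = 0.02275 / 0.05100 = 0.446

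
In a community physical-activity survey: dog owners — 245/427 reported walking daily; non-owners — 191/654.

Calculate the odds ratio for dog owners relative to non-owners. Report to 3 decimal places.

OR = (245 × 463) / (182 × 191) = 113435/34762 ≈ 3.263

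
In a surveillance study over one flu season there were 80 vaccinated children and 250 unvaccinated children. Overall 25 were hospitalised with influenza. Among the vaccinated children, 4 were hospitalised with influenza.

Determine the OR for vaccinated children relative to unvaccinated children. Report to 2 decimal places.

OR = 0.57

vaccinated children without the outcome: 80 − 4 = 76
unvaccinated children with the outcome: 25 − 4 = 21
unvaccinated children without the outcome: 250 − 21 = 229
OR = (4 × 229) / (76 × 21) = 916/1596 ≈ 0.57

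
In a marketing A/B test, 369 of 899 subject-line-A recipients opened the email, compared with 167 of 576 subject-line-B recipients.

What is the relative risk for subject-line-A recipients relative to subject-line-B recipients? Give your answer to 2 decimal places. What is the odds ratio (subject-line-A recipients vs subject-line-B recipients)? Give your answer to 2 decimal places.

RR = 1.42; OR = 1.71

risk, subject-line-A recipients = 369/899 = 0.4105
risk, subject-line-B recipients = 167/576 = 0.2899
RR = 0.4105 / 0.2899 = 1.42
odds, subject-line-A recipients = 369/530 = 0.6962
odds, subject-line-B recipients = 167/409 = 0.4083
OR = 0.6962 / 0.4083 = 1.71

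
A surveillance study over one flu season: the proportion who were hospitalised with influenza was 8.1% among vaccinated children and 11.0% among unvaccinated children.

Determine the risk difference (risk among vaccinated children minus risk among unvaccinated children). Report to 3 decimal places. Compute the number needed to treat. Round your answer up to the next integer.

risk difference = 0.0810 − 0.1100 = -0.029
absolute risk difference = 0.029000
1 / 0.029000 = 34.483 → round up → 35

RD = -0.029; NNT = 35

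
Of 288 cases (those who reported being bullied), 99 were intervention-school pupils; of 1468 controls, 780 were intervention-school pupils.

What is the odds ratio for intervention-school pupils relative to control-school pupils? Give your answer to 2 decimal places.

OR = (99 × 688) / (780 × 189) = 68112/147420 ≈ 0.46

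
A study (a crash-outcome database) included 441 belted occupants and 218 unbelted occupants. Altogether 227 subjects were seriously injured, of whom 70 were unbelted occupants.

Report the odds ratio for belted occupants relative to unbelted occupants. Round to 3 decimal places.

OR ≈ 1.169

belted occupants with the outcome: 227 − 70 = 157
belted occupants without the outcome: 441 − 157 = 284
unbelted occupants without the outcome: 218 − 70 = 148
odds, belted occupants = 157/284 = 0.5528
odds, unbelted occupants = 70/148 = 0.4730
OR = 0.5528 / 0.4730 = 1.169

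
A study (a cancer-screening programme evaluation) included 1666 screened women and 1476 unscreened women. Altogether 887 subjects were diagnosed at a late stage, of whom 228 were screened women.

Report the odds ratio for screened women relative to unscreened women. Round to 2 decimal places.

screened women without the outcome: 1666 − 228 = 1438
unscreened women with the outcome: 887 − 228 = 659
unscreened women without the outcome: 1476 − 659 = 817
OR = (228 × 817) / (1438 × 659) = 186276/947642 ≈ 0.20

OR ≈ 0.20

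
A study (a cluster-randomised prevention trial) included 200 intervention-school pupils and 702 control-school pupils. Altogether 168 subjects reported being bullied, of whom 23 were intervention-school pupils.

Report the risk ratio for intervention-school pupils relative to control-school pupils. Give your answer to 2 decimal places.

0.56

intervention-school pupils without the outcome: 200 − 23 = 177
control-school pupils with the outcome: 168 − 23 = 145
control-school pupils without the outcome: 702 − 145 = 557
risk, intervention-school pupils = 23/200 = 0.1150
risk, control-school pupils = 145/702 = 0.2066
RR = 0.1150 / 0.2066 = 0.56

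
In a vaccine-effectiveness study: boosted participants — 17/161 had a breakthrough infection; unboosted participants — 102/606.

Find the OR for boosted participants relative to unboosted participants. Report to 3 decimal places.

OR ≈ 0.583

odds, boosted participants = 17/144 = 0.1181
odds, unboosted participants = 102/504 = 0.2024
OR = 0.1181 / 0.2024 = 0.583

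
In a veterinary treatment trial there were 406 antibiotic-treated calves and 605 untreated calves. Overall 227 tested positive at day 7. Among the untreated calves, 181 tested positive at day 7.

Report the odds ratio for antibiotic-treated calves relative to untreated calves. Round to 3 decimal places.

antibiotic-treated calves with the outcome: 227 − 181 = 46
antibiotic-treated calves without the outcome: 406 − 46 = 360
untreated calves without the outcome: 605 − 181 = 424
odds, antibiotic-treated calves = 46/360 = 0.1278
odds, untreated calves = 181/424 = 0.4269
OR = 0.1278 / 0.4269 = 0.299

OR ≈ 0.299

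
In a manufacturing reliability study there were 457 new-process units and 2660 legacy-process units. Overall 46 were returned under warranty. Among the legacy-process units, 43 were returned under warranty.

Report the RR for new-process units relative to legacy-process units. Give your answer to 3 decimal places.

new-process units with the outcome: 46 − 43 = 3
new-process units without the outcome: 457 − 3 = 454
legacy-process units without the outcome: 2660 − 43 = 2617
risk, new-process units = 3/457 = 0.00656
risk, legacy-process units = 43/2660 = 0.01617
RR = 0.00656 / 0.01617 = 0.406

RR = 0.406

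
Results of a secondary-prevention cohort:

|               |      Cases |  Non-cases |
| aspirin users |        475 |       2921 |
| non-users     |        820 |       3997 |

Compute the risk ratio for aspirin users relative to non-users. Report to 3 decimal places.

risk, aspirin users = 475/3396 = 0.1399
risk, non-users = 820/4817 = 0.1702
RR = 0.1399 / 0.1702 = 0.822

RR ≈ 0.822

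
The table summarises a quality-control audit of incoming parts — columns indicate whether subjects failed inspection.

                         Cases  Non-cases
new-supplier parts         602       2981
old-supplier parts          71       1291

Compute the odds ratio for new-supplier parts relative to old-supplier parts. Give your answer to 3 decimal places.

OR = (602 × 1291) / (2981 × 71) = 777182/211651 ≈ 3.672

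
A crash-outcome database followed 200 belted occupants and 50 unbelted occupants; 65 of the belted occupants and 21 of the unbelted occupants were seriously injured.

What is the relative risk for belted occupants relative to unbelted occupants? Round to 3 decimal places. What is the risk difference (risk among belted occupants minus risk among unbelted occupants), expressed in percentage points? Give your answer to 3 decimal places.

risk, belted occupants = 65/200 = 0.3250
risk, unbelted occupants = 21/50 = 0.4200
RR = 0.3250 / 0.4200 = 0.774
risk difference = 0.3250 − 0.4200 = -0.0950 → -9.500 percentage points

RR = 0.774; RD = -9.500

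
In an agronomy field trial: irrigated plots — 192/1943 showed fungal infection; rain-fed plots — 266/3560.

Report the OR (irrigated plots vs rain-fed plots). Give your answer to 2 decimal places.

OR = (192 × 3294) / (1751 × 266) = 632448/465766 ≈ 1.36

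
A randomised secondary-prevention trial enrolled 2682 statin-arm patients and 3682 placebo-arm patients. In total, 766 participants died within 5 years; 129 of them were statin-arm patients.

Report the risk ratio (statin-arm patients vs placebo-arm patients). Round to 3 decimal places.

0.278

statin-arm patients without the outcome: 2682 − 129 = 2553
placebo-arm patients with the outcome: 766 − 129 = 637
placebo-arm patients without the outcome: 3682 − 637 = 3045
risk, statin-arm patients = 129/2682 = 0.04810
risk, placebo-arm patients = 637/3682 = 0.17300
RR = 0.04810 / 0.17300 = 0.278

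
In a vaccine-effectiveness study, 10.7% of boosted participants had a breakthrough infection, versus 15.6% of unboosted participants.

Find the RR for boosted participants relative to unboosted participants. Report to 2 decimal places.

RR = 0.1070 / 0.1560 = 0.69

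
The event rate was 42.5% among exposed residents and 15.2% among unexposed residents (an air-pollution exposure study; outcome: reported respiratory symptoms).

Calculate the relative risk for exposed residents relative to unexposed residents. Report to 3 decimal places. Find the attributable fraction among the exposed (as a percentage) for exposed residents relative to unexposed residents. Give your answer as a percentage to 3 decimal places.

RR = 0.4250 / 0.1520 = 2.796
AR% = (0.4250 − 0.1520) / 0.4250 = 0.6424 → 64.235%

RR = 2.796; AR% = 64.235%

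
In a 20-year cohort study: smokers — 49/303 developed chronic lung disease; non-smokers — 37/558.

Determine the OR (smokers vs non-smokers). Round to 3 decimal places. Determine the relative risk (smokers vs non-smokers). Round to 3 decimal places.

OR = 2.716; RR = 2.439

OR = (49 × 521) / (254 × 37) = 25529/9398 ≈ 2.716
risk, smokers = 49/303 = 0.1617
risk, non-smokers = 37/558 = 0.0663
RR = 0.1617 / 0.0663 = 2.439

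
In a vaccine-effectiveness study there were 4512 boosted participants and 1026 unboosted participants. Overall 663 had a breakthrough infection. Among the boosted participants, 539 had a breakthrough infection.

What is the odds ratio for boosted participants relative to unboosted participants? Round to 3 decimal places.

OR ≈ 0.987

boosted participants without the outcome: 4512 − 539 = 3973
unboosted participants with the outcome: 663 − 539 = 124
unboosted participants without the outcome: 1026 − 124 = 902
odds, boosted participants = 539/3973 = 0.1357
odds, unboosted participants = 124/902 = 0.1375
OR = 0.1357 / 0.1375 = 0.987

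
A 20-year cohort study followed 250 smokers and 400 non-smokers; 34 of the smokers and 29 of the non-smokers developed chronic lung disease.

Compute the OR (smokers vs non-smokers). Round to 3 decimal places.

OR = (34 × 371) / (216 × 29) = 12614/6264 ≈ 2.014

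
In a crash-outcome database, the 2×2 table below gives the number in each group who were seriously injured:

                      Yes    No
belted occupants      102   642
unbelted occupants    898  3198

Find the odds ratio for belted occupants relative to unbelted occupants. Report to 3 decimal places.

OR = (102 × 3198) / (642 × 898) = 326196/576516 ≈ 0.566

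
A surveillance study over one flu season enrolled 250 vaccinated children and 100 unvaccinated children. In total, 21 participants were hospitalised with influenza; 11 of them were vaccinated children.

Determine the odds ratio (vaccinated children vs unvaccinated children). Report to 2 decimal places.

OR: 0.41

vaccinated children without the outcome: 250 − 11 = 239
unvaccinated children with the outcome: 21 − 11 = 10
unvaccinated children without the outcome: 100 − 10 = 90
odds, vaccinated children = 11/239 = 0.04603
odds, unvaccinated children = 10/90 = 0.11111
OR = 0.04603 / 0.11111 = 0.41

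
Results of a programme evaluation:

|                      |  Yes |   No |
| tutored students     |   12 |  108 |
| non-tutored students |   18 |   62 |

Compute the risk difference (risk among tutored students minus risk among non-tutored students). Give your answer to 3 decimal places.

RD: -0.125

risk, tutored students = 12/120 = 0.1000
risk, non-tutored students = 18/80 = 0.2250
risk difference = 0.1000 − 0.2250 = -0.125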